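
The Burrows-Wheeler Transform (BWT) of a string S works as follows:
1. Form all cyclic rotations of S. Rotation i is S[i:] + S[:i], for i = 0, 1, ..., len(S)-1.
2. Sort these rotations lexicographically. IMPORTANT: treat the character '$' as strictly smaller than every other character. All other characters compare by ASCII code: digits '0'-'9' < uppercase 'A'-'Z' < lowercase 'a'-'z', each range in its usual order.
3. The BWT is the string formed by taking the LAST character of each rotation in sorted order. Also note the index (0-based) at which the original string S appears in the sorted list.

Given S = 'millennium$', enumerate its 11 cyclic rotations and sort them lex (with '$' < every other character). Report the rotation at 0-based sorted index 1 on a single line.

Answer: ennium$mill

Derivation:
All 11 rotations (rotation i = S[i:]+S[:i]):
  rot[0] = millennium$
  rot[1] = illennium$m
  rot[2] = llennium$mi
  rot[3] = lennium$mil
  rot[4] = ennium$mill
  rot[5] = nnium$mille
  rot[6] = nium$millen
  rot[7] = ium$millenn
  rot[8] = um$millenni
  rot[9] = m$millenniu
  rot[10] = $millennium
Sorted (with $ < everything):
  sorted[0] = $millennium
  sorted[1] = ennium$mill
  sorted[2] = illennium$m
  sorted[3] = ium$millenn
  sorted[4] = lennium$mil
  sorted[5] = llennium$mi
  sorted[6] = m$millenniu
  sorted[7] = millennium$
  sorted[8] = nium$millen
  sorted[9] = nnium$mille
  sorted[10] = um$millenni
sorted[1] = ennium$mill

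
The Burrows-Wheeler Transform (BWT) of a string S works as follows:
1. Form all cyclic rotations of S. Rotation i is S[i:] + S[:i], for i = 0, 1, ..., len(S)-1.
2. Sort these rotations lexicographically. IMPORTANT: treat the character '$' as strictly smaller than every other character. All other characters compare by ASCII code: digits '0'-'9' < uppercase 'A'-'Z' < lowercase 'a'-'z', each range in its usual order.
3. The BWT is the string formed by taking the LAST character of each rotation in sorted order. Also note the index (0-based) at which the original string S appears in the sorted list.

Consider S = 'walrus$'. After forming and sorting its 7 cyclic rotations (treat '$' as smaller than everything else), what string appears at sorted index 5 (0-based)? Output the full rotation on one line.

All 7 rotations (rotation i = S[i:]+S[:i]):
  rot[0] = walrus$
  rot[1] = alrus$w
  rot[2] = lrus$wa
  rot[3] = rus$wal
  rot[4] = us$walr
  rot[5] = s$walru
  rot[6] = $walrus
Sorted (with $ < everything):
  sorted[0] = $walrus
  sorted[1] = alrus$w
  sorted[2] = lrus$wa
  sorted[3] = rus$wal
  sorted[4] = s$walru
  sorted[5] = us$walr
  sorted[6] = walrus$
sorted[5] = us$walr

Answer: us$walr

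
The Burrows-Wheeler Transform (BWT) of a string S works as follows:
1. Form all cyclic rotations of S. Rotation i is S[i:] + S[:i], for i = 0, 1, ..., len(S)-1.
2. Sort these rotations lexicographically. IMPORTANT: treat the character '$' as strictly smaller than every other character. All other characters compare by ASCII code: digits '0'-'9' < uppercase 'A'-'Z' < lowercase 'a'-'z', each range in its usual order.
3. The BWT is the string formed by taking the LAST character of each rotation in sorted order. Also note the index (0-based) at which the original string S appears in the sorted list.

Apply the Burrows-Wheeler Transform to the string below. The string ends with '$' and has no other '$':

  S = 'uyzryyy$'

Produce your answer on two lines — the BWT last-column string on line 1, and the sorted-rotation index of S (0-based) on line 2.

All 8 rotations (rotation i = S[i:]+S[:i]):
  rot[0] = uyzryyy$
  rot[1] = yzryyy$u
  rot[2] = zryyy$uy
  rot[3] = ryyy$uyz
  rot[4] = yyy$uyzr
  rot[5] = yy$uyzry
  rot[6] = y$uyzryy
  rot[7] = $uyzryyy
Sorted (with $ < everything):
  sorted[0] = $uyzryyy  (last char: 'y')
  sorted[1] = ryyy$uyz  (last char: 'z')
  sorted[2] = uyzryyy$  (last char: '$')
  sorted[3] = y$uyzryy  (last char: 'y')
  sorted[4] = yy$uyzry  (last char: 'y')
  sorted[5] = yyy$uyzr  (last char: 'r')
  sorted[6] = yzryyy$u  (last char: 'u')
  sorted[7] = zryyy$uy  (last char: 'y')
Last column: yz$yyruy
Original string S is at sorted index 2

Answer: yz$yyruy
2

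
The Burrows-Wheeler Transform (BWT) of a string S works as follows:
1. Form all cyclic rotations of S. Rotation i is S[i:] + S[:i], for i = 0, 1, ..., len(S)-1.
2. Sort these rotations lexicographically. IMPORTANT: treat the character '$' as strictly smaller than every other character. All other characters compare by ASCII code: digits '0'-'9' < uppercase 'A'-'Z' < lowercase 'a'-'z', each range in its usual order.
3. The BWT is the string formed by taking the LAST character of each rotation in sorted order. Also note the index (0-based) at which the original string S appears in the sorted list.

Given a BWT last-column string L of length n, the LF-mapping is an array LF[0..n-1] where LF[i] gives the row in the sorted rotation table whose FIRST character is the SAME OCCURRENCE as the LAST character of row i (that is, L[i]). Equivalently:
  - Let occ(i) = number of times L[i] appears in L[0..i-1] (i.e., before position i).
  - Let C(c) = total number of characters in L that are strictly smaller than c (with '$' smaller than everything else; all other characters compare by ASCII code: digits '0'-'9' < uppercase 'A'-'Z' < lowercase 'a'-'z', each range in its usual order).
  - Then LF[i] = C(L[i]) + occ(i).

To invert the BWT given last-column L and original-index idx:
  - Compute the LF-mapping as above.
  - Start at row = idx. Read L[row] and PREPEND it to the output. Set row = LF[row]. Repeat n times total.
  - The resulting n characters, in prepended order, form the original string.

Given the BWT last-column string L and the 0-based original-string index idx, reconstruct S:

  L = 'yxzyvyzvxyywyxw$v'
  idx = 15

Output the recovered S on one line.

LF mapping: 9 6 15 10 1 11 16 2 7 12 13 4 14 8 5 0 3
Walk LF starting at row 15, prepending L[row]:
  step 1: row=15, L[15]='$', prepend. Next row=LF[15]=0
  step 2: row=0, L[0]='y', prepend. Next row=LF[0]=9
  step 3: row=9, L[9]='y', prepend. Next row=LF[9]=12
  step 4: row=12, L[12]='y', prepend. Next row=LF[12]=14
  step 5: row=14, L[14]='w', prepend. Next row=LF[14]=5
  step 6: row=5, L[5]='y', prepend. Next row=LF[5]=11
  step 7: row=11, L[11]='w', prepend. Next row=LF[11]=4
  step 8: row=4, L[4]='v', prepend. Next row=LF[4]=1
  step 9: row=1, L[1]='x', prepend. Next row=LF[1]=6
  step 10: row=6, L[6]='z', prepend. Next row=LF[6]=16
  step 11: row=16, L[16]='v', prepend. Next row=LF[16]=3
  step 12: row=3, L[3]='y', prepend. Next row=LF[3]=10
  step 13: row=10, L[10]='y', prepend. Next row=LF[10]=13
  step 14: row=13, L[13]='x', prepend. Next row=LF[13]=8
  step 15: row=8, L[8]='x', prepend. Next row=LF[8]=7
  step 16: row=7, L[7]='v', prepend. Next row=LF[7]=2
  step 17: row=2, L[2]='z', prepend. Next row=LF[2]=15
Reversed output: zvxxyyvzxvwywyyy$

Answer: zvxxyyvzxvwywyyy$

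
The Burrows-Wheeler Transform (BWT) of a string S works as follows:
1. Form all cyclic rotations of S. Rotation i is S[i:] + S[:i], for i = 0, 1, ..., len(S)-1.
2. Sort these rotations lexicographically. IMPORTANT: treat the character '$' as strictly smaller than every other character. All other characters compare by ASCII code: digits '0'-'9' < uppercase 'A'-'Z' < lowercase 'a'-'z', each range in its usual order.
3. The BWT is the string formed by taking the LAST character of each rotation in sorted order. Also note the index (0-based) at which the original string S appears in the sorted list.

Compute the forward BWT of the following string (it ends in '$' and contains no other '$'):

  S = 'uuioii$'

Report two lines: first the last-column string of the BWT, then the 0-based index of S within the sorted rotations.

All 7 rotations (rotation i = S[i:]+S[:i]):
  rot[0] = uuioii$
  rot[1] = uioii$u
  rot[2] = ioii$uu
  rot[3] = oii$uui
  rot[4] = ii$uuio
  rot[5] = i$uuioi
  rot[6] = $uuioii
Sorted (with $ < everything):
  sorted[0] = $uuioii  (last char: 'i')
  sorted[1] = i$uuioi  (last char: 'i')
  sorted[2] = ii$uuio  (last char: 'o')
  sorted[3] = ioii$uu  (last char: 'u')
  sorted[4] = oii$uui  (last char: 'i')
  sorted[5] = uioii$u  (last char: 'u')
  sorted[6] = uuioii$  (last char: '$')
Last column: iiouiu$
Original string S is at sorted index 6

Answer: iiouiu$
6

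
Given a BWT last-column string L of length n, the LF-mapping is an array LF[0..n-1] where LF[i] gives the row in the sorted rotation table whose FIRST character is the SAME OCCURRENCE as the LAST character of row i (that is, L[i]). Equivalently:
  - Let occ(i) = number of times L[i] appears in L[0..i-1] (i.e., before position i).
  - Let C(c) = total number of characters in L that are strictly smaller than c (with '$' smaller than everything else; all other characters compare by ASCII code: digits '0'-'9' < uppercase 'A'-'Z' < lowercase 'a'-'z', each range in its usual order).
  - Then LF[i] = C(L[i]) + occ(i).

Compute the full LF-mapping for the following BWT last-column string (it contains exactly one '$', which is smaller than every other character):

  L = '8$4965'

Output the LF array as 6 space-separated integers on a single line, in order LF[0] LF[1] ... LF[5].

Answer: 4 0 1 5 3 2

Derivation:
Char counts: '$':1, '4':1, '5':1, '6':1, '8':1, '9':1
C (first-col start): C('$')=0, C('4')=1, C('5')=2, C('6')=3, C('8')=4, C('9')=5
L[0]='8': occ=0, LF[0]=C('8')+0=4+0=4
L[1]='$': occ=0, LF[1]=C('$')+0=0+0=0
L[2]='4': occ=0, LF[2]=C('4')+0=1+0=1
L[3]='9': occ=0, LF[3]=C('9')+0=5+0=5
L[4]='6': occ=0, LF[4]=C('6')+0=3+0=3
L[5]='5': occ=0, LF[5]=C('5')+0=2+0=2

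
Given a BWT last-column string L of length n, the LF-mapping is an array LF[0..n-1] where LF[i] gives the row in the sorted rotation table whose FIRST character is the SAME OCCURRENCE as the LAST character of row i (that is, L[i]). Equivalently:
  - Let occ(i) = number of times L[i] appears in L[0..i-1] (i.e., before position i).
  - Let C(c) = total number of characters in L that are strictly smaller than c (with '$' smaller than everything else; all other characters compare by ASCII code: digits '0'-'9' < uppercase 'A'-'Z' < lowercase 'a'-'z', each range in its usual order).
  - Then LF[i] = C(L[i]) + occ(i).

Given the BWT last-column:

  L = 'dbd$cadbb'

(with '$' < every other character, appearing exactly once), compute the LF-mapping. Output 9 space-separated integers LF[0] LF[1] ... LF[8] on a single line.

Char counts: '$':1, 'a':1, 'b':3, 'c':1, 'd':3
C (first-col start): C('$')=0, C('a')=1, C('b')=2, C('c')=5, C('d')=6
L[0]='d': occ=0, LF[0]=C('d')+0=6+0=6
L[1]='b': occ=0, LF[1]=C('b')+0=2+0=2
L[2]='d': occ=1, LF[2]=C('d')+1=6+1=7
L[3]='$': occ=0, LF[3]=C('$')+0=0+0=0
L[4]='c': occ=0, LF[4]=C('c')+0=5+0=5
L[5]='a': occ=0, LF[5]=C('a')+0=1+0=1
L[6]='d': occ=2, LF[6]=C('d')+2=6+2=8
L[7]='b': occ=1, LF[7]=C('b')+1=2+1=3
L[8]='b': occ=2, LF[8]=C('b')+2=2+2=4

Answer: 6 2 7 0 5 1 8 3 4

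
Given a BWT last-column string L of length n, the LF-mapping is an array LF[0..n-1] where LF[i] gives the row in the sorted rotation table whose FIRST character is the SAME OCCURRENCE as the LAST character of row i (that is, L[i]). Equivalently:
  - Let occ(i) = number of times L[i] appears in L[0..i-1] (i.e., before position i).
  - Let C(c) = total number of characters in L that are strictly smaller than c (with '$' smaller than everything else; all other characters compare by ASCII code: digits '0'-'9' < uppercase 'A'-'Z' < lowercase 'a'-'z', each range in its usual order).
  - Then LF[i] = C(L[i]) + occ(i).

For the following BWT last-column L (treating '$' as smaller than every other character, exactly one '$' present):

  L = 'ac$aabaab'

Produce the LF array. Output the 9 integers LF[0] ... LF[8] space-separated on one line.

Answer: 1 8 0 2 3 6 4 5 7

Derivation:
Char counts: '$':1, 'a':5, 'b':2, 'c':1
C (first-col start): C('$')=0, C('a')=1, C('b')=6, C('c')=8
L[0]='a': occ=0, LF[0]=C('a')+0=1+0=1
L[1]='c': occ=0, LF[1]=C('c')+0=8+0=8
L[2]='$': occ=0, LF[2]=C('$')+0=0+0=0
L[3]='a': occ=1, LF[3]=C('a')+1=1+1=2
L[4]='a': occ=2, LF[4]=C('a')+2=1+2=3
L[5]='b': occ=0, LF[5]=C('b')+0=6+0=6
L[6]='a': occ=3, LF[6]=C('a')+3=1+3=4
L[7]='a': occ=4, LF[7]=C('a')+4=1+4=5
L[8]='b': occ=1, LF[8]=C('b')+1=6+1=7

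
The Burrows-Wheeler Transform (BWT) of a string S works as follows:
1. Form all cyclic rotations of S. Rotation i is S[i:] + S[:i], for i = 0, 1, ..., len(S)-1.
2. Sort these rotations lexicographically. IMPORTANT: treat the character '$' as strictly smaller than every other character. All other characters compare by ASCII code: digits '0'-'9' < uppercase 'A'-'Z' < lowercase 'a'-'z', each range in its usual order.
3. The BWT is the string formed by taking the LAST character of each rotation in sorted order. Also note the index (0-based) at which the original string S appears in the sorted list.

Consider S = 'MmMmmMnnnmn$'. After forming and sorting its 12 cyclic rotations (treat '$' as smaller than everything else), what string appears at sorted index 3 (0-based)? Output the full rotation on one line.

Answer: Mnnnmn$MmMmm

Derivation:
All 12 rotations (rotation i = S[i:]+S[:i]):
  rot[0] = MmMmmMnnnmn$
  rot[1] = mMmmMnnnmn$M
  rot[2] = MmmMnnnmn$Mm
  rot[3] = mmMnnnmn$MmM
  rot[4] = mMnnnmn$MmMm
  rot[5] = Mnnnmn$MmMmm
  rot[6] = nnnmn$MmMmmM
  rot[7] = nnmn$MmMmmMn
  rot[8] = nmn$MmMmmMnn
  rot[9] = mn$MmMmmMnnn
  rot[10] = n$MmMmmMnnnm
  rot[11] = $MmMmmMnnnmn
Sorted (with $ < everything):
  sorted[0] = $MmMmmMnnnmn
  sorted[1] = MmMmmMnnnmn$
  sorted[2] = MmmMnnnmn$Mm
  sorted[3] = Mnnnmn$MmMmm
  sorted[4] = mMmmMnnnmn$M
  sorted[5] = mMnnnmn$MmMm
  sorted[6] = mmMnnnmn$MmM
  sorted[7] = mn$MmMmmMnnn
  sorted[8] = n$MmMmmMnnnm
  sorted[9] = nmn$MmMmmMnn
  sorted[10] = nnmn$MmMmmMn
  sorted[11] = nnnmn$MmMmmM
sorted[3] = Mnnnmn$MmMmm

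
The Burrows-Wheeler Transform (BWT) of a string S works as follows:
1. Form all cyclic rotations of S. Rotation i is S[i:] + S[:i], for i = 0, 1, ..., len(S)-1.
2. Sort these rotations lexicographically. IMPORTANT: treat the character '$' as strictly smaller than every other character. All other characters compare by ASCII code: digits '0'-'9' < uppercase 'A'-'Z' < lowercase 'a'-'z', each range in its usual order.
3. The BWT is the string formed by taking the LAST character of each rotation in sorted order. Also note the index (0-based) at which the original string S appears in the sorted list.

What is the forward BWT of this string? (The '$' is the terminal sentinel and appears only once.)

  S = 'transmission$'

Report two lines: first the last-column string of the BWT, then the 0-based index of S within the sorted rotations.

All 13 rotations (rotation i = S[i:]+S[:i]):
  rot[0] = transmission$
  rot[1] = ransmission$t
  rot[2] = ansmission$tr
  rot[3] = nsmission$tra
  rot[4] = smission$tran
  rot[5] = mission$trans
  rot[6] = ission$transm
  rot[7] = ssion$transmi
  rot[8] = sion$transmis
  rot[9] = ion$transmiss
  rot[10] = on$transmissi
  rot[11] = n$transmissio
  rot[12] = $transmission
Sorted (with $ < everything):
  sorted[0] = $transmission  (last char: 'n')
  sorted[1] = ansmission$tr  (last char: 'r')
  sorted[2] = ion$transmiss  (last char: 's')
  sorted[3] = ission$transm  (last char: 'm')
  sorted[4] = mission$trans  (last char: 's')
  sorted[5] = n$transmissio  (last char: 'o')
  sorted[6] = nsmission$tra  (last char: 'a')
  sorted[7] = on$transmissi  (last char: 'i')
  sorted[8] = ransmission$t  (last char: 't')
  sorted[9] = sion$transmis  (last char: 's')
  sorted[10] = smission$tran  (last char: 'n')
  sorted[11] = ssion$transmi  (last char: 'i')
  sorted[12] = transmission$  (last char: '$')
Last column: nrsmsoaitsni$
Original string S is at sorted index 12

Answer: nrsmsoaitsni$
12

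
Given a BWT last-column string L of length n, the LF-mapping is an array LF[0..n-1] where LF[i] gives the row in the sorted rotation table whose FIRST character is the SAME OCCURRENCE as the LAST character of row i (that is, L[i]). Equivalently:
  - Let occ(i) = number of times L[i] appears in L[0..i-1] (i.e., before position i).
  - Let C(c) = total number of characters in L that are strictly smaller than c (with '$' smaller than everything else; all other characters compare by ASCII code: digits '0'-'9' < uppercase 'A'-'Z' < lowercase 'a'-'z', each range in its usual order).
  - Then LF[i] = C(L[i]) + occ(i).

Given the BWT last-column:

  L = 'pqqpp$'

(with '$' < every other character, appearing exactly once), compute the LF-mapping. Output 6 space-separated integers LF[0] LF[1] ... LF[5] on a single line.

Answer: 1 4 5 2 3 0

Derivation:
Char counts: '$':1, 'p':3, 'q':2
C (first-col start): C('$')=0, C('p')=1, C('q')=4
L[0]='p': occ=0, LF[0]=C('p')+0=1+0=1
L[1]='q': occ=0, LF[1]=C('q')+0=4+0=4
L[2]='q': occ=1, LF[2]=C('q')+1=4+1=5
L[3]='p': occ=1, LF[3]=C('p')+1=1+1=2
L[4]='p': occ=2, LF[4]=C('p')+2=1+2=3
L[5]='$': occ=0, LF[5]=C('$')+0=0+0=0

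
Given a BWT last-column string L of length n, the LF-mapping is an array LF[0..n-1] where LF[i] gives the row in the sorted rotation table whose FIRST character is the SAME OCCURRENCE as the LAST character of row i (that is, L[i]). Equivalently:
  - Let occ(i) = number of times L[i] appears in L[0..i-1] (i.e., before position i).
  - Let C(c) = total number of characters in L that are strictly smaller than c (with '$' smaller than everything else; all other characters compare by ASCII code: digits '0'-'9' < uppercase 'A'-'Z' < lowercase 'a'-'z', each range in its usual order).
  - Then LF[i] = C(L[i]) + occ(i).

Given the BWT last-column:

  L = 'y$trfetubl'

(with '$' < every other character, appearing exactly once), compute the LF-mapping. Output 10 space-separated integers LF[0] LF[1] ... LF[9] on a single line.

Answer: 9 0 6 5 3 2 7 8 1 4

Derivation:
Char counts: '$':1, 'b':1, 'e':1, 'f':1, 'l':1, 'r':1, 't':2, 'u':1, 'y':1
C (first-col start): C('$')=0, C('b')=1, C('e')=2, C('f')=3, C('l')=4, C('r')=5, C('t')=6, C('u')=8, C('y')=9
L[0]='y': occ=0, LF[0]=C('y')+0=9+0=9
L[1]='$': occ=0, LF[1]=C('$')+0=0+0=0
L[2]='t': occ=0, LF[2]=C('t')+0=6+0=6
L[3]='r': occ=0, LF[3]=C('r')+0=5+0=5
L[4]='f': occ=0, LF[4]=C('f')+0=3+0=3
L[5]='e': occ=0, LF[5]=C('e')+0=2+0=2
L[6]='t': occ=1, LF[6]=C('t')+1=6+1=7
L[7]='u': occ=0, LF[7]=C('u')+0=8+0=8
L[8]='b': occ=0, LF[8]=C('b')+0=1+0=1
L[9]='l': occ=0, LF[9]=C('l')+0=4+0=4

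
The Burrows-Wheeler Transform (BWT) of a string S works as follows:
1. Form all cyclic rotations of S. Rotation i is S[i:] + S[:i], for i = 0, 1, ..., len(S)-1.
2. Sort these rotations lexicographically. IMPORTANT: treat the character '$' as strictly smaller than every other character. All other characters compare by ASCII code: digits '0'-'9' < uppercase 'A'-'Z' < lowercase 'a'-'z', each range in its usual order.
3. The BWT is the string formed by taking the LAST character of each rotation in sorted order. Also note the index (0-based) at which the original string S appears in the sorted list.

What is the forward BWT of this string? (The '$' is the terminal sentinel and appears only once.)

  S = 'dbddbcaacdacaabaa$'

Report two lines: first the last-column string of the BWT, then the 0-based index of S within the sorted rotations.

All 18 rotations (rotation i = S[i:]+S[:i]):
  rot[0] = dbddbcaacdacaabaa$
  rot[1] = bddbcaacdacaabaa$d
  rot[2] = ddbcaacdacaabaa$db
  rot[3] = dbcaacdacaabaa$dbd
  rot[4] = bcaacdacaabaa$dbdd
  rot[5] = caacdacaabaa$dbddb
  rot[6] = aacdacaabaa$dbddbc
  rot[7] = acdacaabaa$dbddbca
  rot[8] = cdacaabaa$dbddbcaa
  rot[9] = dacaabaa$dbddbcaac
  rot[10] = acaabaa$dbddbcaacd
  rot[11] = caabaa$dbddbcaacda
  rot[12] = aabaa$dbddbcaacdac
  rot[13] = abaa$dbddbcaacdaca
  rot[14] = baa$dbddbcaacdacaa
  rot[15] = aa$dbddbcaacdacaab
  rot[16] = a$dbddbcaacdacaaba
  rot[17] = $dbddbcaacdacaabaa
Sorted (with $ < everything):
  sorted[0] = $dbddbcaacdacaabaa  (last char: 'a')
  sorted[1] = a$dbddbcaacdacaaba  (last char: 'a')
  sorted[2] = aa$dbddbcaacdacaab  (last char: 'b')
  sorted[3] = aabaa$dbddbcaacdac  (last char: 'c')
  sorted[4] = aacdacaabaa$dbddbc  (last char: 'c')
  sorted[5] = abaa$dbddbcaacdaca  (last char: 'a')
  sorted[6] = acaabaa$dbddbcaacd  (last char: 'd')
  sorted[7] = acdacaabaa$dbddbca  (last char: 'a')
  sorted[8] = baa$dbddbcaacdacaa  (last char: 'a')
  sorted[9] = bcaacdacaabaa$dbdd  (last char: 'd')
  sorted[10] = bddbcaacdacaabaa$d  (last char: 'd')
  sorted[11] = caabaa$dbddbcaacda  (last char: 'a')
  sorted[12] = caacdacaabaa$dbddb  (last char: 'b')
  sorted[13] = cdacaabaa$dbddbcaa  (last char: 'a')
  sorted[14] = dacaabaa$dbddbcaac  (last char: 'c')
  sorted[15] = dbcaacdacaabaa$dbd  (last char: 'd')
  sorted[16] = dbddbcaacdacaabaa$  (last char: '$')
  sorted[17] = ddbcaacdacaabaa$db  (last char: 'b')
Last column: aabccadaaddabacd$b
Original string S is at sorted index 16

Answer: aabccadaaddabacd$b
16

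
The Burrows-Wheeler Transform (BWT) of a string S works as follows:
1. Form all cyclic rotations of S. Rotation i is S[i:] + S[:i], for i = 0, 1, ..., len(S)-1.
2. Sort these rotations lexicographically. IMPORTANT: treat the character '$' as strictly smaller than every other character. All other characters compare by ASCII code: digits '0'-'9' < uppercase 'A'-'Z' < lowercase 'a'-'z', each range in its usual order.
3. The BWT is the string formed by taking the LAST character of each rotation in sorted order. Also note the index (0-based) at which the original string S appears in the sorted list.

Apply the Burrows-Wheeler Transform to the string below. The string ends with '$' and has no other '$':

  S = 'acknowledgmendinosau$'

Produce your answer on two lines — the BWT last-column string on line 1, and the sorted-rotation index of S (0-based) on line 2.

All 21 rotations (rotation i = S[i:]+S[:i]):
  rot[0] = acknowledgmendinosau$
  rot[1] = cknowledgmendinosau$a
  rot[2] = knowledgmendinosau$ac
  rot[3] = nowledgmendinosau$ack
  rot[4] = owledgmendinosau$ackn
  rot[5] = wledgmendinosau$ackno
  rot[6] = ledgmendinosau$acknow
  rot[7] = edgmendinosau$acknowl
  rot[8] = dgmendinosau$acknowle
  rot[9] = gmendinosau$acknowled
  rot[10] = mendinosau$acknowledg
  rot[11] = endinosau$acknowledgm
  rot[12] = ndinosau$acknowledgme
  rot[13] = dinosau$acknowledgmen
  rot[14] = inosau$acknowledgmend
  rot[15] = nosau$acknowledgmendi
  rot[16] = osau$acknowledgmendin
  rot[17] = sau$acknowledgmendino
  rot[18] = au$acknowledgmendinos
  rot[19] = u$acknowledgmendinosa
  rot[20] = $acknowledgmendinosau
Sorted (with $ < everything):
  sorted[0] = $acknowledgmendinosau  (last char: 'u')
  sorted[1] = acknowledgmendinosau$  (last char: '$')
  sorted[2] = au$acknowledgmendinos  (last char: 's')
  sorted[3] = cknowledgmendinosau$a  (last char: 'a')
  sorted[4] = dgmendinosau$acknowle  (last char: 'e')
  sorted[5] = dinosau$acknowledgmen  (last char: 'n')
  sorted[6] = edgmendinosau$acknowl  (last char: 'l')
  sorted[7] = endinosau$acknowledgm  (last char: 'm')
  sorted[8] = gmendinosau$acknowled  (last char: 'd')
  sorted[9] = inosau$acknowledgmend  (last char: 'd')
  sorted[10] = knowledgmendinosau$ac  (last char: 'c')
  sorted[11] = ledgmendinosau$acknow  (last char: 'w')
  sorted[12] = mendinosau$acknowledg  (last char: 'g')
  sorted[13] = ndinosau$acknowledgme  (last char: 'e')
  sorted[14] = nosau$acknowledgmendi  (last char: 'i')
  sorted[15] = nowledgmendinosau$ack  (last char: 'k')
  sorted[16] = osau$acknowledgmendin  (last char: 'n')
  sorted[17] = owledgmendinosau$ackn  (last char: 'n')
  sorted[18] = sau$acknowledgmendino  (last char: 'o')
  sorted[19] = u$acknowledgmendinosa  (last char: 'a')
  sorted[20] = wledgmendinosau$ackno  (last char: 'o')
Last column: u$saenlmddcwgeiknnoao
Original string S is at sorted index 1

Answer: u$saenlmddcwgeiknnoao
1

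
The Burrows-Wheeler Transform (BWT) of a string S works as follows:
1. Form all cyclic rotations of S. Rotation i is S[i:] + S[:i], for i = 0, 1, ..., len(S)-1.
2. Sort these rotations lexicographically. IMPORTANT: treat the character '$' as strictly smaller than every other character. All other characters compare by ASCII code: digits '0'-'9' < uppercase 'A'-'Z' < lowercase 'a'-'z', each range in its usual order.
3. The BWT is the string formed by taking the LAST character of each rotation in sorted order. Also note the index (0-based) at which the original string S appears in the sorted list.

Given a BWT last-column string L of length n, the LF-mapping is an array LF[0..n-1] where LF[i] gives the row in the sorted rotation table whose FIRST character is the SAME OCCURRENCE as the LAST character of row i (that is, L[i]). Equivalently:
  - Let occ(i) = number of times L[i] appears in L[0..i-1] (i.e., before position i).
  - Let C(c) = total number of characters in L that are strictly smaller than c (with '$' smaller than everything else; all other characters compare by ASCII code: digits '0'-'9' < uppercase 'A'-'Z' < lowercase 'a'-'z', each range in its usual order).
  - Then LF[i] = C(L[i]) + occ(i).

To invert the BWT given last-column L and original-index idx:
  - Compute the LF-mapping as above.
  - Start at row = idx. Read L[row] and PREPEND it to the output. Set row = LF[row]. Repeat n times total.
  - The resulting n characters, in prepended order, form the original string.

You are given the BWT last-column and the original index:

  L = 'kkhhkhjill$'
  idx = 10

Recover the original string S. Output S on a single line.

LF mapping: 6 7 1 2 8 3 5 4 9 10 0
Walk LF starting at row 10, prepending L[row]:
  step 1: row=10, L[10]='$', prepend. Next row=LF[10]=0
  step 2: row=0, L[0]='k', prepend. Next row=LF[0]=6
  step 3: row=6, L[6]='j', prepend. Next row=LF[6]=5
  step 4: row=5, L[5]='h', prepend. Next row=LF[5]=3
  step 5: row=3, L[3]='h', prepend. Next row=LF[3]=2
  step 6: row=2, L[2]='h', prepend. Next row=LF[2]=1
  step 7: row=1, L[1]='k', prepend. Next row=LF[1]=7
  step 8: row=7, L[7]='i', prepend. Next row=LF[7]=4
  step 9: row=4, L[4]='k', prepend. Next row=LF[4]=8
  step 10: row=8, L[8]='l', prepend. Next row=LF[8]=9
  step 11: row=9, L[9]='l', prepend. Next row=LF[9]=10
Reversed output: llkikhhhjk$

Answer: llkikhhhjk$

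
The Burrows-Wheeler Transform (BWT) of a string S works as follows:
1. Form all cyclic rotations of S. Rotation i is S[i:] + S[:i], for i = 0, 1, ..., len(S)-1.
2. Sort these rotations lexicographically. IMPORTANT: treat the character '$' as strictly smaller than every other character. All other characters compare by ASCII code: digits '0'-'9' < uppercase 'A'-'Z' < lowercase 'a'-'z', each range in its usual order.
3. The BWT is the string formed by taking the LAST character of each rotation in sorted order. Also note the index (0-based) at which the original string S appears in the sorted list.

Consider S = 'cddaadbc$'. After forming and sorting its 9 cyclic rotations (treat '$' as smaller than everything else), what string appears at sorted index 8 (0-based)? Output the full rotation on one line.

Answer: ddaadbc$c

Derivation:
All 9 rotations (rotation i = S[i:]+S[:i]):
  rot[0] = cddaadbc$
  rot[1] = ddaadbc$c
  rot[2] = daadbc$cd
  rot[3] = aadbc$cdd
  rot[4] = adbc$cdda
  rot[5] = dbc$cddaa
  rot[6] = bc$cddaad
  rot[7] = c$cddaadb
  rot[8] = $cddaadbc
Sorted (with $ < everything):
  sorted[0] = $cddaadbc
  sorted[1] = aadbc$cdd
  sorted[2] = adbc$cdda
  sorted[3] = bc$cddaad
  sorted[4] = c$cddaadb
  sorted[5] = cddaadbc$
  sorted[6] = daadbc$cd
  sorted[7] = dbc$cddaa
  sorted[8] = ddaadbc$c
sorted[8] = ddaadbc$c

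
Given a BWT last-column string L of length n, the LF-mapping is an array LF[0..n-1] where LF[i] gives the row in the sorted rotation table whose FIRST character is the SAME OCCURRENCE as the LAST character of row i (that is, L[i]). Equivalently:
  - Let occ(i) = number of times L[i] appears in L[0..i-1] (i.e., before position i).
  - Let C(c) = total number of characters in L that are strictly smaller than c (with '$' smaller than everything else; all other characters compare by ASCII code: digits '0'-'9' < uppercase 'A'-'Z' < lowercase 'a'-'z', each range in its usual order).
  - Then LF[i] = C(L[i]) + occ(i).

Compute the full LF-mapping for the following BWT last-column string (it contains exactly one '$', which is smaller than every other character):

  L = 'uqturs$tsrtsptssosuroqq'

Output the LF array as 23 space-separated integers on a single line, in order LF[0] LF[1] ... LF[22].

Char counts: '$':1, 'o':2, 'p':1, 'q':3, 'r':3, 's':6, 't':4, 'u':3
C (first-col start): C('$')=0, C('o')=1, C('p')=3, C('q')=4, C('r')=7, C('s')=10, C('t')=16, C('u')=20
L[0]='u': occ=0, LF[0]=C('u')+0=20+0=20
L[1]='q': occ=0, LF[1]=C('q')+0=4+0=4
L[2]='t': occ=0, LF[2]=C('t')+0=16+0=16
L[3]='u': occ=1, LF[3]=C('u')+1=20+1=21
L[4]='r': occ=0, LF[4]=C('r')+0=7+0=7
L[5]='s': occ=0, LF[5]=C('s')+0=10+0=10
L[6]='$': occ=0, LF[6]=C('$')+0=0+0=0
L[7]='t': occ=1, LF[7]=C('t')+1=16+1=17
L[8]='s': occ=1, LF[8]=C('s')+1=10+1=11
L[9]='r': occ=1, LF[9]=C('r')+1=7+1=8
L[10]='t': occ=2, LF[10]=C('t')+2=16+2=18
L[11]='s': occ=2, LF[11]=C('s')+2=10+2=12
L[12]='p': occ=0, LF[12]=C('p')+0=3+0=3
L[13]='t': occ=3, LF[13]=C('t')+3=16+3=19
L[14]='s': occ=3, LF[14]=C('s')+3=10+3=13
L[15]='s': occ=4, LF[15]=C('s')+4=10+4=14
L[16]='o': occ=0, LF[16]=C('o')+0=1+0=1
L[17]='s': occ=5, LF[17]=C('s')+5=10+5=15
L[18]='u': occ=2, LF[18]=C('u')+2=20+2=22
L[19]='r': occ=2, LF[19]=C('r')+2=7+2=9
L[20]='o': occ=1, LF[20]=C('o')+1=1+1=2
L[21]='q': occ=1, LF[21]=C('q')+1=4+1=5
L[22]='q': occ=2, LF[22]=C('q')+2=4+2=6

Answer: 20 4 16 21 7 10 0 17 11 8 18 12 3 19 13 14 1 15 22 9 2 5 6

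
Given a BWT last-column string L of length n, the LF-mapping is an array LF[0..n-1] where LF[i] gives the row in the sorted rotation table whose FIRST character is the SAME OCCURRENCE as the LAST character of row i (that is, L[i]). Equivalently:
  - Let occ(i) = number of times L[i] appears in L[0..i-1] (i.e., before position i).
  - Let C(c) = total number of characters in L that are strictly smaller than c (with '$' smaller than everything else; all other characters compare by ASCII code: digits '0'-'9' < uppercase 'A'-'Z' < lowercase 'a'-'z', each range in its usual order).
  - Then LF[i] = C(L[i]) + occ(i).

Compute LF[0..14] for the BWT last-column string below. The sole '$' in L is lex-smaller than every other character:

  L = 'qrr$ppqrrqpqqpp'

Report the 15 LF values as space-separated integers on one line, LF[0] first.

Answer: 6 11 12 0 1 2 7 13 14 8 3 9 10 4 5

Derivation:
Char counts: '$':1, 'p':5, 'q':5, 'r':4
C (first-col start): C('$')=0, C('p')=1, C('q')=6, C('r')=11
L[0]='q': occ=0, LF[0]=C('q')+0=6+0=6
L[1]='r': occ=0, LF[1]=C('r')+0=11+0=11
L[2]='r': occ=1, LF[2]=C('r')+1=11+1=12
L[3]='$': occ=0, LF[3]=C('$')+0=0+0=0
L[4]='p': occ=0, LF[4]=C('p')+0=1+0=1
L[5]='p': occ=1, LF[5]=C('p')+1=1+1=2
L[6]='q': occ=1, LF[6]=C('q')+1=6+1=7
L[7]='r': occ=2, LF[7]=C('r')+2=11+2=13
L[8]='r': occ=3, LF[8]=C('r')+3=11+3=14
L[9]='q': occ=2, LF[9]=C('q')+2=6+2=8
L[10]='p': occ=2, LF[10]=C('p')+2=1+2=3
L[11]='q': occ=3, LF[11]=C('q')+3=6+3=9
L[12]='q': occ=4, LF[12]=C('q')+4=6+4=10
L[13]='p': occ=3, LF[13]=C('p')+3=1+3=4
L[14]='p': occ=4, LF[14]=C('p')+4=1+4=5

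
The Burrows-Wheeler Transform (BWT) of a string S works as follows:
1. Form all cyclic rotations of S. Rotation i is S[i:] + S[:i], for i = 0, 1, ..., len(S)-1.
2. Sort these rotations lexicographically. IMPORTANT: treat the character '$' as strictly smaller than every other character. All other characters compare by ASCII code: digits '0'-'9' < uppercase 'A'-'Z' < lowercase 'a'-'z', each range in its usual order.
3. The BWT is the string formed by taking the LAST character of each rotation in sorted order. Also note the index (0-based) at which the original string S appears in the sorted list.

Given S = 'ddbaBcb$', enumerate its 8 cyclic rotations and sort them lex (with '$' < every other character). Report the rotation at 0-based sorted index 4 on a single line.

Answer: baBcb$dd

Derivation:
All 8 rotations (rotation i = S[i:]+S[:i]):
  rot[0] = ddbaBcb$
  rot[1] = dbaBcb$d
  rot[2] = baBcb$dd
  rot[3] = aBcb$ddb
  rot[4] = Bcb$ddba
  rot[5] = cb$ddbaB
  rot[6] = b$ddbaBc
  rot[7] = $ddbaBcb
Sorted (with $ < everything):
  sorted[0] = $ddbaBcb
  sorted[1] = Bcb$ddba
  sorted[2] = aBcb$ddb
  sorted[3] = b$ddbaBc
  sorted[4] = baBcb$dd
  sorted[5] = cb$ddbaB
  sorted[6] = dbaBcb$d
  sorted[7] = ddbaBcb$
sorted[4] = baBcb$dd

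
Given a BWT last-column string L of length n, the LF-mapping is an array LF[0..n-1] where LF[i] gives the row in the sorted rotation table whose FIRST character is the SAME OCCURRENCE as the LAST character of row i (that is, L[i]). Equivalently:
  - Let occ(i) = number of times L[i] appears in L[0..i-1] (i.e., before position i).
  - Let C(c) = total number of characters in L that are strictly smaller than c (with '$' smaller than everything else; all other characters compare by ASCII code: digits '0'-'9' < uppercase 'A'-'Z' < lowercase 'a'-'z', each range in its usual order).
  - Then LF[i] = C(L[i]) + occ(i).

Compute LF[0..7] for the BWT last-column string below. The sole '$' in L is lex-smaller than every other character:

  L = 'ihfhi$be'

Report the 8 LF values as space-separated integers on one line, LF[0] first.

Char counts: '$':1, 'b':1, 'e':1, 'f':1, 'h':2, 'i':2
C (first-col start): C('$')=0, C('b')=1, C('e')=2, C('f')=3, C('h')=4, C('i')=6
L[0]='i': occ=0, LF[0]=C('i')+0=6+0=6
L[1]='h': occ=0, LF[1]=C('h')+0=4+0=4
L[2]='f': occ=0, LF[2]=C('f')+0=3+0=3
L[3]='h': occ=1, LF[3]=C('h')+1=4+1=5
L[4]='i': occ=1, LF[4]=C('i')+1=6+1=7
L[5]='$': occ=0, LF[5]=C('$')+0=0+0=0
L[6]='b': occ=0, LF[6]=C('b')+0=1+0=1
L[7]='e': occ=0, LF[7]=C('e')+0=2+0=2

Answer: 6 4 3 5 7 0 1 2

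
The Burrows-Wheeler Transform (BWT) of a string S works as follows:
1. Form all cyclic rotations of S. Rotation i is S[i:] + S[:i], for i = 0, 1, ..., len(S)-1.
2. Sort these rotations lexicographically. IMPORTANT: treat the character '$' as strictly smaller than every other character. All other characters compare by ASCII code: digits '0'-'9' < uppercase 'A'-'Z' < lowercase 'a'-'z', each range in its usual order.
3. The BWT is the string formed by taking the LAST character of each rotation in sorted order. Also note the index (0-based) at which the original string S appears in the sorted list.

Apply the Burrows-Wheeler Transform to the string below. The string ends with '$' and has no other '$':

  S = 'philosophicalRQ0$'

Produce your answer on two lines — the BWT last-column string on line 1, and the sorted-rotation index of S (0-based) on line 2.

All 17 rotations (rotation i = S[i:]+S[:i]):
  rot[0] = philosophicalRQ0$
  rot[1] = hilosophicalRQ0$p
  rot[2] = ilosophicalRQ0$ph
  rot[3] = losophicalRQ0$phi
  rot[4] = osophicalRQ0$phil
  rot[5] = sophicalRQ0$philo
  rot[6] = ophicalRQ0$philos
  rot[7] = phicalRQ0$philoso
  rot[8] = hicalRQ0$philosop
  rot[9] = icalRQ0$philosoph
  rot[10] = calRQ0$philosophi
  rot[11] = alRQ0$philosophic
  rot[12] = lRQ0$philosophica
  rot[13] = RQ0$philosophical
  rot[14] = Q0$philosophicalR
  rot[15] = 0$philosophicalRQ
  rot[16] = $philosophicalRQ0
Sorted (with $ < everything):
  sorted[0] = $philosophicalRQ0  (last char: '0')
  sorted[1] = 0$philosophicalRQ  (last char: 'Q')
  sorted[2] = Q0$philosophicalR  (last char: 'R')
  sorted[3] = RQ0$philosophical  (last char: 'l')
  sorted[4] = alRQ0$philosophic  (last char: 'c')
  sorted[5] = calRQ0$philosophi  (last char: 'i')
  sorted[6] = hicalRQ0$philosop  (last char: 'p')
  sorted[7] = hilosophicalRQ0$p  (last char: 'p')
  sorted[8] = icalRQ0$philosoph  (last char: 'h')
  sorted[9] = ilosophicalRQ0$ph  (last char: 'h')
  sorted[10] = lRQ0$philosophica  (last char: 'a')
  sorted[11] = losophicalRQ0$phi  (last char: 'i')
  sorted[12] = ophicalRQ0$philos  (last char: 's')
  sorted[13] = osophicalRQ0$phil  (last char: 'l')
  sorted[14] = phicalRQ0$philoso  (last char: 'o')
  sorted[15] = philosophicalRQ0$  (last char: '$')
  sorted[16] = sophicalRQ0$philo  (last char: 'o')
Last column: 0QRlcipphhaislo$o
Original string S is at sorted index 15

Answer: 0QRlcipphhaislo$o
15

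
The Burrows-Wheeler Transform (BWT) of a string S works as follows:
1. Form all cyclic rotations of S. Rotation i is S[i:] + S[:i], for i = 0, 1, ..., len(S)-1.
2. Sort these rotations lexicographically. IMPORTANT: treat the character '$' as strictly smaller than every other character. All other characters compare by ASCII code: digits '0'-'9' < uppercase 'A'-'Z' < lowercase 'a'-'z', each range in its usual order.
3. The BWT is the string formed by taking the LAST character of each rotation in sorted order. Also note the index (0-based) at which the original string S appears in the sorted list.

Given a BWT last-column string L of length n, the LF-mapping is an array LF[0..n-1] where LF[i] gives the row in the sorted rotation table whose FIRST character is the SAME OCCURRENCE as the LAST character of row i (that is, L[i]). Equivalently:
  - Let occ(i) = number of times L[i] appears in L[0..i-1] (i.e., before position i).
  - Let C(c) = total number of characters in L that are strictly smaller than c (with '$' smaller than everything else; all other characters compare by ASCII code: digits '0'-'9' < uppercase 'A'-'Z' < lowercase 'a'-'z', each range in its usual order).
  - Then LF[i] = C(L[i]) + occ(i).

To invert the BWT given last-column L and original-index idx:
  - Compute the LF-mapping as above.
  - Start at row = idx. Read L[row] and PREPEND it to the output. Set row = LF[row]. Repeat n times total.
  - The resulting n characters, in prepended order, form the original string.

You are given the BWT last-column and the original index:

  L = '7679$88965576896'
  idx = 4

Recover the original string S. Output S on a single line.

LF mapping: 7 3 8 13 0 10 11 14 4 1 2 9 5 12 15 6
Walk LF starting at row 4, prepending L[row]:
  step 1: row=4, L[4]='$', prepend. Next row=LF[4]=0
  step 2: row=0, L[0]='7', prepend. Next row=LF[0]=7
  step 3: row=7, L[7]='9', prepend. Next row=LF[7]=14
  step 4: row=14, L[14]='9', prepend. Next row=LF[14]=15
  step 5: row=15, L[15]='6', prepend. Next row=LF[15]=6
  step 6: row=6, L[6]='8', prepend. Next row=LF[6]=11
  step 7: row=11, L[11]='7', prepend. Next row=LF[11]=9
  step 8: row=9, L[9]='5', prepend. Next row=LF[9]=1
  step 9: row=1, L[1]='6', prepend. Next row=LF[1]=3
  step 10: row=3, L[3]='9', prepend. Next row=LF[3]=13
  step 11: row=13, L[13]='8', prepend. Next row=LF[13]=12
  step 12: row=12, L[12]='6', prepend. Next row=LF[12]=5
  step 13: row=5, L[5]='8', prepend. Next row=LF[5]=10
  step 14: row=10, L[10]='5', prepend. Next row=LF[10]=2
  step 15: row=2, L[2]='7', prepend. Next row=LF[2]=8
  step 16: row=8, L[8]='6', prepend. Next row=LF[8]=4
Reversed output: 675868965786997$

Answer: 675868965786997$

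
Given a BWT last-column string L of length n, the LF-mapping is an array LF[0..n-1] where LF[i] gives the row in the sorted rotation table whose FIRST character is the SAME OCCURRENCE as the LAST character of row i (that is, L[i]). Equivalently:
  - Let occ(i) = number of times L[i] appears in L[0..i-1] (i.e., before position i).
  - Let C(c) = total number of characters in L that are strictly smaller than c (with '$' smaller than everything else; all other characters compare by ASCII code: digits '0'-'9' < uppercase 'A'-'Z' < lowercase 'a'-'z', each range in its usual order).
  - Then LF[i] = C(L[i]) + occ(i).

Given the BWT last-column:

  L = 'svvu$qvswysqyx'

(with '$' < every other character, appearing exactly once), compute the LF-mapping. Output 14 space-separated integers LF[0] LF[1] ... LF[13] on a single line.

Char counts: '$':1, 'q':2, 's':3, 'u':1, 'v':3, 'w':1, 'x':1, 'y':2
C (first-col start): C('$')=0, C('q')=1, C('s')=3, C('u')=6, C('v')=7, C('w')=10, C('x')=11, C('y')=12
L[0]='s': occ=0, LF[0]=C('s')+0=3+0=3
L[1]='v': occ=0, LF[1]=C('v')+0=7+0=7
L[2]='v': occ=1, LF[2]=C('v')+1=7+1=8
L[3]='u': occ=0, LF[3]=C('u')+0=6+0=6
L[4]='$': occ=0, LF[4]=C('$')+0=0+0=0
L[5]='q': occ=0, LF[5]=C('q')+0=1+0=1
L[6]='v': occ=2, LF[6]=C('v')+2=7+2=9
L[7]='s': occ=1, LF[7]=C('s')+1=3+1=4
L[8]='w': occ=0, LF[8]=C('w')+0=10+0=10
L[9]='y': occ=0, LF[9]=C('y')+0=12+0=12
L[10]='s': occ=2, LF[10]=C('s')+2=3+2=5
L[11]='q': occ=1, LF[11]=C('q')+1=1+1=2
L[12]='y': occ=1, LF[12]=C('y')+1=12+1=13
L[13]='x': occ=0, LF[13]=C('x')+0=11+0=11

Answer: 3 7 8 6 0 1 9 4 10 12 5 2 13 11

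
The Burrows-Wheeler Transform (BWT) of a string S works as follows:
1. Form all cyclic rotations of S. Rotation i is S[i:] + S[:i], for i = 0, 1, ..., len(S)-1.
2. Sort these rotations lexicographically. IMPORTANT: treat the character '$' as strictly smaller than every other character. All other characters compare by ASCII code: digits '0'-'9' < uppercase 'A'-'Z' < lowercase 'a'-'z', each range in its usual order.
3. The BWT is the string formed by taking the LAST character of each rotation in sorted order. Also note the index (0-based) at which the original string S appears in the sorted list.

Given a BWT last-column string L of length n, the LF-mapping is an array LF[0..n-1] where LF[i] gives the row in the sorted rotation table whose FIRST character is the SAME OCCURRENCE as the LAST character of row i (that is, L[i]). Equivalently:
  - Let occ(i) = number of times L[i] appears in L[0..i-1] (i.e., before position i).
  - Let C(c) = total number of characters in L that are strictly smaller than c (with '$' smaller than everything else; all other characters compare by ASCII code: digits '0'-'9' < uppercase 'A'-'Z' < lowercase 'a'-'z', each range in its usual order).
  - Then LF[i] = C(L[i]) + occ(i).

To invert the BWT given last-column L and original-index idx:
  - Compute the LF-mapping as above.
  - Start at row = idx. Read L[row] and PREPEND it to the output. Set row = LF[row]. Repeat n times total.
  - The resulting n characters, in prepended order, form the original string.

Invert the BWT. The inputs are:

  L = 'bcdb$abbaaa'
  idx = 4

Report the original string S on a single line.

Answer: adabbbacab$

Derivation:
LF mapping: 5 9 10 6 0 1 7 8 2 3 4
Walk LF starting at row 4, prepending L[row]:
  step 1: row=4, L[4]='$', prepend. Next row=LF[4]=0
  step 2: row=0, L[0]='b', prepend. Next row=LF[0]=5
  step 3: row=5, L[5]='a', prepend. Next row=LF[5]=1
  step 4: row=1, L[1]='c', prepend. Next row=LF[1]=9
  step 5: row=9, L[9]='a', prepend. Next row=LF[9]=3
  step 6: row=3, L[3]='b', prepend. Next row=LF[3]=6
  step 7: row=6, L[6]='b', prepend. Next row=LF[6]=7
  step 8: row=7, L[7]='b', prepend. Next row=LF[7]=8
  step 9: row=8, L[8]='a', prepend. Next row=LF[8]=2
  step 10: row=2, L[2]='d', prepend. Next row=LF[2]=10
  step 11: row=10, L[10]='a', prepend. Next row=LF[10]=4
Reversed output: adabbbacab$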